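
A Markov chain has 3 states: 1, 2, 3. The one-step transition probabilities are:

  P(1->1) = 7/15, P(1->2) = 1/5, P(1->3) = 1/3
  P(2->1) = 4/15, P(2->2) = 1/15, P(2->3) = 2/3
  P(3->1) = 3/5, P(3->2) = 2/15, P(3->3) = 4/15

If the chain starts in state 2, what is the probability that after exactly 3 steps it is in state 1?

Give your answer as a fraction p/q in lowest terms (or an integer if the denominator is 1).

Answer: 1616/3375

Derivation:
Computing P^3 by repeated multiplication:
P^1 =
  1: [7/15, 1/5, 1/3]
  2: [4/15, 1/15, 2/3]
  3: [3/5, 2/15, 4/15]
P^2 =
  1: [106/225, 34/225, 17/45]
  2: [122/225, 11/75, 14/45]
  3: [107/225, 37/225, 9/25]
P^3 =
  1: [1643/3375, 58/375, 242/675]
  2: [1616/3375, 539/3375, 244/675]
  3: [542/1125, 104/675, 1229/3375]

(P^3)[2 -> 1] = 1616/3375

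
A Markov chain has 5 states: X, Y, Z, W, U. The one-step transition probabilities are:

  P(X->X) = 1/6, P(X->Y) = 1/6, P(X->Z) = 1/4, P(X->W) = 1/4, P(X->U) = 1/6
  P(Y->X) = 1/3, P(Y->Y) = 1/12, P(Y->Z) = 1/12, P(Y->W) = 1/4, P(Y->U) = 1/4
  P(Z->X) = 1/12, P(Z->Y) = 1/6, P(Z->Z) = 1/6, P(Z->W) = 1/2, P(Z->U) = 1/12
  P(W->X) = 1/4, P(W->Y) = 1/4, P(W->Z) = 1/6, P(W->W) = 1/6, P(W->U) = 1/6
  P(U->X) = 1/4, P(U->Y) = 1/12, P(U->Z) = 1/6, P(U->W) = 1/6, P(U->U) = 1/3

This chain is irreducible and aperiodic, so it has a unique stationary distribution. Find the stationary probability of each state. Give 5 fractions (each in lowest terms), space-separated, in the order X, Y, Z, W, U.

The stationary distribution satisfies pi = pi * P, i.e.:
  pi_X = 1/6*pi_X + 1/3*pi_Y + 1/12*pi_Z + 1/4*pi_W + 1/4*pi_U
  pi_Y = 1/6*pi_X + 1/12*pi_Y + 1/6*pi_Z + 1/4*pi_W + 1/12*pi_U
  pi_Z = 1/4*pi_X + 1/12*pi_Y + 1/6*pi_Z + 1/6*pi_W + 1/6*pi_U
  pi_W = 1/4*pi_X + 1/4*pi_Y + 1/2*pi_Z + 1/6*pi_W + 1/6*pi_U
  pi_U = 1/6*pi_X + 1/4*pi_Y + 1/12*pi_Z + 1/6*pi_W + 1/3*pi_U
with normalization: pi_X + pi_Y + pi_Z + pi_W + pi_U = 1.

Using the first 4 balance equations plus normalization, the linear system A*pi = b is:
  [-5/6, 1/3, 1/12, 1/4, 1/4] . pi = 0
  [1/6, -11/12, 1/6, 1/4, 1/12] . pi = 0
  [1/4, 1/12, -5/6, 1/6, 1/6] . pi = 0
  [1/4, 1/4, 1/2, -5/6, 1/6] . pi = 0
  [1, 1, 1, 1, 1] . pi = 1

Solving yields:
  pi_X = 1217/5620
  pi_Y = 889/5620
  pi_Z = 241/1405
  pi_W = 2867/11240
  pi_U = 2233/11240

Verification (pi * P):
  1217/5620*1/6 + 889/5620*1/3 + 241/1405*1/12 + 2867/11240*1/4 + 2233/11240*1/4 = 1217/5620 = pi_X  (ok)
  1217/5620*1/6 + 889/5620*1/12 + 241/1405*1/6 + 2867/11240*1/4 + 2233/11240*1/12 = 889/5620 = pi_Y  (ok)
  1217/5620*1/4 + 889/5620*1/12 + 241/1405*1/6 + 2867/11240*1/6 + 2233/11240*1/6 = 241/1405 = pi_Z  (ok)
  1217/5620*1/4 + 889/5620*1/4 + 241/1405*1/2 + 2867/11240*1/6 + 2233/11240*1/6 = 2867/11240 = pi_W  (ok)
  1217/5620*1/6 + 889/5620*1/4 + 241/1405*1/12 + 2867/11240*1/6 + 2233/11240*1/3 = 2233/11240 = pi_U  (ok)

Answer: 1217/5620 889/5620 241/1405 2867/11240 2233/11240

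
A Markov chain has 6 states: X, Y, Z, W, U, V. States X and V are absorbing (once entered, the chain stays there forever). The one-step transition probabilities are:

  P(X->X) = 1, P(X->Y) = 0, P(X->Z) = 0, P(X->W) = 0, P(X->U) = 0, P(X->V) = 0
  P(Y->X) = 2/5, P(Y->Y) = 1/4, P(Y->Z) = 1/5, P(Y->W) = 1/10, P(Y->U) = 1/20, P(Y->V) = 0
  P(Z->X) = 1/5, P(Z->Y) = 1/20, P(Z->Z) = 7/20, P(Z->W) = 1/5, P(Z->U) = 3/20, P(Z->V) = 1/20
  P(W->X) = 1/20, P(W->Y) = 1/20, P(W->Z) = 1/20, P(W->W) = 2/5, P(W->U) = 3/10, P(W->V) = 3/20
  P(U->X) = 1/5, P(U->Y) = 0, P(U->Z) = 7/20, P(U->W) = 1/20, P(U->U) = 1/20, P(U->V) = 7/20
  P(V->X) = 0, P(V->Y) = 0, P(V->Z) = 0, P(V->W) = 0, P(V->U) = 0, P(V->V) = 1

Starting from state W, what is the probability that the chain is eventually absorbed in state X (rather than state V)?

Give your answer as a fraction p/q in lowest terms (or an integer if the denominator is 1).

Let a_i = P(absorbed in X | start in state i).
Boundary conditions: a_X = 1, a_V = 0.
For each transient state i, a_i = sum_j P(i->j) * a_j:
  a_Y = 2/5*a_X + 1/4*a_Y + 1/5*a_Z + 1/10*a_W + 1/20*a_U + 0*a_V
  a_Z = 1/5*a_X + 1/20*a_Y + 7/20*a_Z + 1/5*a_W + 3/20*a_U + 1/20*a_V
  a_W = 1/20*a_X + 1/20*a_Y + 1/20*a_Z + 2/5*a_W + 3/10*a_U + 3/20*a_V
  a_U = 1/5*a_X + 0*a_Y + 7/20*a_Z + 1/20*a_W + 1/20*a_U + 7/20*a_V

Substituting a_X = 1 and a_V = 0, rearrange to (I - Q) a = r where r[i] = P(i -> X):
  [3/4, -1/5, -1/10, -1/20] . (a_Y, a_Z, a_W, a_U) = 2/5
  [-1/20, 13/20, -1/5, -3/20] . (a_Y, a_Z, a_W, a_U) = 1/5
  [-1/20, -1/20, 3/5, -3/10] . (a_Y, a_Z, a_W, a_U) = 1/20
  [0, -7/20, -1/20, 19/20] . (a_Y, a_Z, a_W, a_U) = 1/5

Solving yields:
  a_Y = 26501/33901
  a_Z = 20484/33901
  a_W = 14463/33901
  a_U = 15445/33901

Starting state is W, so the absorption probability is a_W = 14463/33901.

Answer: 14463/33901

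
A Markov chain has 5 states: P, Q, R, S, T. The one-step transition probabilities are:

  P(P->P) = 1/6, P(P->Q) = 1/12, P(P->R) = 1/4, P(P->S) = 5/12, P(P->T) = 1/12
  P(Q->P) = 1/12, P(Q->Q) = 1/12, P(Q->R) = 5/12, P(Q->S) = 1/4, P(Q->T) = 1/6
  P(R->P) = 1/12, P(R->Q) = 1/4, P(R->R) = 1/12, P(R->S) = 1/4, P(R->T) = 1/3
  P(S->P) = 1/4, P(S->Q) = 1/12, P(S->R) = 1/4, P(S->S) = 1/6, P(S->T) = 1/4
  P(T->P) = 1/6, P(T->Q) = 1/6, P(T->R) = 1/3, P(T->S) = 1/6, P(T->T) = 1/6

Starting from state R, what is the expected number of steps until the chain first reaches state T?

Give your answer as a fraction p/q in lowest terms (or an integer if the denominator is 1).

Answer: 11676/2939

Derivation:
Let h_i = expected steps to first reach T from state i.
Boundary: h_T = 0.
First-step equations for the other states:
  h_P = 1 + 1/6*h_P + 1/12*h_Q + 1/4*h_R + 5/12*h_S + 1/12*h_T
  h_Q = 1 + 1/12*h_P + 1/12*h_Q + 5/12*h_R + 1/4*h_S + 1/6*h_T
  h_R = 1 + 1/12*h_P + 1/4*h_Q + 1/12*h_R + 1/4*h_S + 1/3*h_T
  h_S = 1 + 1/4*h_P + 1/12*h_Q + 1/4*h_R + 1/6*h_S + 1/4*h_T

Substituting h_T = 0 and rearranging gives the linear system (I - Q) h = 1:
  [5/6, -1/12, -1/4, -5/12] . (h_P, h_Q, h_R, h_S) = 1
  [-1/12, 11/12, -5/12, -1/4] . (h_P, h_Q, h_R, h_S) = 1
  [-1/12, -1/4, 11/12, -1/4] . (h_P, h_Q, h_R, h_S) = 1
  [-1/4, -1/12, -1/4, 5/6] . (h_P, h_Q, h_R, h_S) = 1

Solving yields:
  h_P = 14760/2939
  h_Q = 13344/2939
  h_R = 11676/2939
  h_S = 12792/2939

Starting state is R, so the expected hitting time is h_R = 11676/2939.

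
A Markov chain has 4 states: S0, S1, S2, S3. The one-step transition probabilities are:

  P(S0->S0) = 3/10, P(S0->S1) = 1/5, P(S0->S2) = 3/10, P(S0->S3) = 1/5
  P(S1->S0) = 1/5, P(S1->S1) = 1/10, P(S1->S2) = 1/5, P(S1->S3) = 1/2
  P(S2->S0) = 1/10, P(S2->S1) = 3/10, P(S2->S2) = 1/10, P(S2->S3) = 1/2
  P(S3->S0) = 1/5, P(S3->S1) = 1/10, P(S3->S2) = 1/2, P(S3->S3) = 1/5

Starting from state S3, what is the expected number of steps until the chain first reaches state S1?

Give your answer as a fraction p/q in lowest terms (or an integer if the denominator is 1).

Answer: 1240/229

Derivation:
Let h_i = expected steps to first reach S1 from state i.
Boundary: h_S1 = 0.
First-step equations for the other states:
  h_S0 = 1 + 3/10*h_S0 + 1/5*h_S1 + 3/10*h_S2 + 1/5*h_S3
  h_S2 = 1 + 1/10*h_S0 + 3/10*h_S1 + 1/10*h_S2 + 1/2*h_S3
  h_S3 = 1 + 1/5*h_S0 + 1/10*h_S1 + 1/2*h_S2 + 1/5*h_S3

Substituting h_S1 = 0 and rearranging gives the linear system (I - Q) h = 1:
  [7/10, -3/10, -1/5] . (h_S0, h_S2, h_S3) = 1
  [-1/10, 9/10, -1/2] . (h_S0, h_S2, h_S3) = 1
  [-1/5, -1/2, 4/5] . (h_S0, h_S2, h_S3) = 1

Solving yields:
  h_S0 = 1140/229
  h_S2 = 1070/229
  h_S3 = 1240/229

Starting state is S3, so the expected hitting time is h_S3 = 1240/229.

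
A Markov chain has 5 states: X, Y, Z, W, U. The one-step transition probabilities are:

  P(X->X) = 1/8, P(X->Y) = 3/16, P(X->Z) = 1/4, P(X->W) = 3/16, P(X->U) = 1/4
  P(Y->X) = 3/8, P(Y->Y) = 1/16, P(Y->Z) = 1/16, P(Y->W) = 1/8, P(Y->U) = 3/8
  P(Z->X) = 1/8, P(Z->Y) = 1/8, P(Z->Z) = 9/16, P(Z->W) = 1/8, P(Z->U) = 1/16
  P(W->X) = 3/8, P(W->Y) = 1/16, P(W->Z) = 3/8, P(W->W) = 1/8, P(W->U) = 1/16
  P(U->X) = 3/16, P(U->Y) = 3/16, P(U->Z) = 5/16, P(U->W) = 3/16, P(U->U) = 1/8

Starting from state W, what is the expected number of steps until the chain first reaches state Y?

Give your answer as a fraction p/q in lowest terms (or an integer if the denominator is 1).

Answer: 4144/527

Derivation:
Let h_i = expected steps to first reach Y from state i.
Boundary: h_Y = 0.
First-step equations for the other states:
  h_X = 1 + 1/8*h_X + 3/16*h_Y + 1/4*h_Z + 3/16*h_W + 1/4*h_U
  h_Z = 1 + 1/8*h_X + 1/8*h_Y + 9/16*h_Z + 1/8*h_W + 1/16*h_U
  h_W = 1 + 3/8*h_X + 1/16*h_Y + 3/8*h_Z + 1/8*h_W + 1/16*h_U
  h_U = 1 + 3/16*h_X + 3/16*h_Y + 5/16*h_Z + 3/16*h_W + 1/8*h_U

Substituting h_Y = 0 and rearranging gives the linear system (I - Q) h = 1:
  [7/8, -1/4, -3/16, -1/4] . (h_X, h_Z, h_W, h_U) = 1
  [-1/8, 7/16, -1/8, -1/16] . (h_X, h_Z, h_W, h_U) = 1
  [-3/8, -3/8, 7/8, -1/16] . (h_X, h_Z, h_W, h_U) = 1
  [-3/16, -5/16, -3/16, 7/8] . (h_X, h_Z, h_W, h_U) = 1

Solving yields:
  h_X = 3680/527
  h_Z = 128/17
  h_W = 4144/527
  h_U = 3696/527

Starting state is W, so the expected hitting time is h_W = 4144/527.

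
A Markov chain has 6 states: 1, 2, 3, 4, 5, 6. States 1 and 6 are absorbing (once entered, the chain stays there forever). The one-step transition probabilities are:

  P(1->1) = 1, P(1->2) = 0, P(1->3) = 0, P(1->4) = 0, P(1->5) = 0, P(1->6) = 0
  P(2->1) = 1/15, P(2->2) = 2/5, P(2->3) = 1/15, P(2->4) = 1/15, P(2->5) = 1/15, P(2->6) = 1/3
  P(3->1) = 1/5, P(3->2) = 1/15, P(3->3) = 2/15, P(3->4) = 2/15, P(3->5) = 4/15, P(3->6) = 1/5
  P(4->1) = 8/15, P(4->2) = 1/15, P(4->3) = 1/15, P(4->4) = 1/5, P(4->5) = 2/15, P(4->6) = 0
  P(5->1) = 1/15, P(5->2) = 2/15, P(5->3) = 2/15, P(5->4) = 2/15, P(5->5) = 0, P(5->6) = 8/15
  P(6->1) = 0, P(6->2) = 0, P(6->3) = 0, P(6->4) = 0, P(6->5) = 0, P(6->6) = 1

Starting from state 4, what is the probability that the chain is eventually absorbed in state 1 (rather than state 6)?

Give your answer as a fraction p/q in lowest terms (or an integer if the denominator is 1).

Answer: 2363/3061

Derivation:
Let a_i = P(absorbed in 1 | start in state i).
Boundary conditions: a_1 = 1, a_6 = 0.
For each transient state i, a_i = sum_j P(i->j) * a_j:
  a_2 = 1/15*a_1 + 2/5*a_2 + 1/15*a_3 + 1/15*a_4 + 1/15*a_5 + 1/3*a_6
  a_3 = 1/5*a_1 + 1/15*a_2 + 2/15*a_3 + 2/15*a_4 + 4/15*a_5 + 1/5*a_6
  a_4 = 8/15*a_1 + 1/15*a_2 + 1/15*a_3 + 1/5*a_4 + 2/15*a_5 + 0*a_6
  a_5 = 1/15*a_1 + 2/15*a_2 + 2/15*a_3 + 2/15*a_4 + 0*a_5 + 8/15*a_6

Substituting a_1 = 1 and a_6 = 0, rearrange to (I - Q) a = r where r[i] = P(i -> 1):
  [3/5, -1/15, -1/15, -1/15] . (a_2, a_3, a_4, a_5) = 1/15
  [-1/15, 13/15, -2/15, -4/15] . (a_2, a_3, a_4, a_5) = 1/5
  [-1/15, -1/15, 4/5, -2/15] . (a_2, a_3, a_4, a_5) = 8/15
  [-2/15, -2/15, -2/15, 1] . (a_2, a_3, a_4, a_5) = 1/15

Solving yields:
  a_2 = 1695/6122
  a_3 = 2773/6122
  a_4 = 2363/3061
  a_5 = 817/3061

Starting state is 4, so the absorption probability is a_4 = 2363/3061.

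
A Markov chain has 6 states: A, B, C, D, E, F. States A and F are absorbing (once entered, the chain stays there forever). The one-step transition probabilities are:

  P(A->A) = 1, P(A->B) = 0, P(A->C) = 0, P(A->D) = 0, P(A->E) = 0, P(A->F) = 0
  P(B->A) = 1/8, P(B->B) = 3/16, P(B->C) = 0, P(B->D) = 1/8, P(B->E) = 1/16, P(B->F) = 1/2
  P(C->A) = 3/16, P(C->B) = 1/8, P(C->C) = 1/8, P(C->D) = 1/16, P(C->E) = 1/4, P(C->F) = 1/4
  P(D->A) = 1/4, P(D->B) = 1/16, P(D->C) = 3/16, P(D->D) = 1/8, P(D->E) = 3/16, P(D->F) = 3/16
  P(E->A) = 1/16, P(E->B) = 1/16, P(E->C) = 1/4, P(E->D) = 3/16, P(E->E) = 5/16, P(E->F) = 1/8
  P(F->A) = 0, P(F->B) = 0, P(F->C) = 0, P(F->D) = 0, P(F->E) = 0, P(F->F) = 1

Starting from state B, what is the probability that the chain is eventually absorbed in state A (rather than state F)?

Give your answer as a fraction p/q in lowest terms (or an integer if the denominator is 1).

Let a_i = P(absorbed in A | start in state i).
Boundary conditions: a_A = 1, a_F = 0.
For each transient state i, a_i = sum_j P(i->j) * a_j:
  a_B = 1/8*a_A + 3/16*a_B + 0*a_C + 1/8*a_D + 1/16*a_E + 1/2*a_F
  a_C = 3/16*a_A + 1/8*a_B + 1/8*a_C + 1/16*a_D + 1/4*a_E + 1/4*a_F
  a_D = 1/4*a_A + 1/16*a_B + 3/16*a_C + 1/8*a_D + 3/16*a_E + 3/16*a_F
  a_E = 1/16*a_A + 1/16*a_B + 1/4*a_C + 3/16*a_D + 5/16*a_E + 1/8*a_F

Substituting a_A = 1 and a_F = 0, rearrange to (I - Q) a = r where r[i] = P(i -> A):
  [13/16, 0, -1/8, -1/16] . (a_B, a_C, a_D, a_E) = 1/8
  [-1/8, 7/8, -1/16, -1/4] . (a_B, a_C, a_D, a_E) = 3/16
  [-1/16, -3/16, 7/8, -3/16] . (a_B, a_C, a_D, a_E) = 1/4
  [-1/16, -1/4, -3/16, 11/16] . (a_B, a_C, a_D, a_E) = 1/16

Solving yields:
  a_B = 1376/5373
  a_C = 2122/5373
  a_D = 2533/5373
  a_E = 692/1791

Starting state is B, so the absorption probability is a_B = 1376/5373.

Answer: 1376/5373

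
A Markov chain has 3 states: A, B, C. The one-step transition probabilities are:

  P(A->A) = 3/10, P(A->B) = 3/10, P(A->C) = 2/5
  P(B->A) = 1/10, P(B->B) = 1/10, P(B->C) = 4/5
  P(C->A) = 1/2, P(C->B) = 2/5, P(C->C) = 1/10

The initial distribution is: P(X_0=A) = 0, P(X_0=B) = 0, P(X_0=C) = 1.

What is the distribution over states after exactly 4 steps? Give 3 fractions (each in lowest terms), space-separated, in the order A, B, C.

Propagating the distribution step by step (d_{t+1} = d_t * P):
d_0 = (A=0, B=0, C=1)
  d_1[A] = 0*3/10 + 0*1/10 + 1*1/2 = 1/2
  d_1[B] = 0*3/10 + 0*1/10 + 1*2/5 = 2/5
  d_1[C] = 0*2/5 + 0*4/5 + 1*1/10 = 1/10
d_1 = (A=1/2, B=2/5, C=1/10)
  d_2[A] = 1/2*3/10 + 2/5*1/10 + 1/10*1/2 = 6/25
  d_2[B] = 1/2*3/10 + 2/5*1/10 + 1/10*2/5 = 23/100
  d_2[C] = 1/2*2/5 + 2/5*4/5 + 1/10*1/10 = 53/100
d_2 = (A=6/25, B=23/100, C=53/100)
  d_3[A] = 6/25*3/10 + 23/100*1/10 + 53/100*1/2 = 9/25
  d_3[B] = 6/25*3/10 + 23/100*1/10 + 53/100*2/5 = 307/1000
  d_3[C] = 6/25*2/5 + 23/100*4/5 + 53/100*1/10 = 333/1000
d_3 = (A=9/25, B=307/1000, C=333/1000)
  d_4[A] = 9/25*3/10 + 307/1000*1/10 + 333/1000*1/2 = 763/2500
  d_4[B] = 9/25*3/10 + 307/1000*1/10 + 333/1000*2/5 = 2719/10000
  d_4[C] = 9/25*2/5 + 307/1000*4/5 + 333/1000*1/10 = 4229/10000
d_4 = (A=763/2500, B=2719/10000, C=4229/10000)

Answer: 763/2500 2719/10000 4229/10000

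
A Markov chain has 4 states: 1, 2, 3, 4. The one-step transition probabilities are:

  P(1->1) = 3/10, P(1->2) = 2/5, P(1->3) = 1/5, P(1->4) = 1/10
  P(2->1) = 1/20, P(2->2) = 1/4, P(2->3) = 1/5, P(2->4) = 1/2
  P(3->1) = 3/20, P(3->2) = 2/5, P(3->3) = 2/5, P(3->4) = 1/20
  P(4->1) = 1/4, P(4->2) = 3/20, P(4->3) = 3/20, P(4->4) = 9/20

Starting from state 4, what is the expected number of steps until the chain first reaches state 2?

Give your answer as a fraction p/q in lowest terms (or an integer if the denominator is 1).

Let h_i = expected steps to first reach 2 from state i.
Boundary: h_2 = 0.
First-step equations for the other states:
  h_1 = 1 + 3/10*h_1 + 2/5*h_2 + 1/5*h_3 + 1/10*h_4
  h_3 = 1 + 3/20*h_1 + 2/5*h_2 + 2/5*h_3 + 1/20*h_4
  h_4 = 1 + 1/4*h_1 + 3/20*h_2 + 3/20*h_3 + 9/20*h_4

Substituting h_2 = 0 and rearranging gives the linear system (I - Q) h = 1:
  [7/10, -1/5, -1/10] . (h_1, h_3, h_4) = 1
  [-3/20, 3/5, -1/20] . (h_1, h_3, h_4) = 1
  [-1/4, -3/20, 11/20] . (h_1, h_3, h_4) = 1

Solving yields:
  h_1 = 1035/379
  h_3 = 1010/379
  h_4 = 1435/379

Starting state is 4, so the expected hitting time is h_4 = 1435/379.

Answer: 1435/379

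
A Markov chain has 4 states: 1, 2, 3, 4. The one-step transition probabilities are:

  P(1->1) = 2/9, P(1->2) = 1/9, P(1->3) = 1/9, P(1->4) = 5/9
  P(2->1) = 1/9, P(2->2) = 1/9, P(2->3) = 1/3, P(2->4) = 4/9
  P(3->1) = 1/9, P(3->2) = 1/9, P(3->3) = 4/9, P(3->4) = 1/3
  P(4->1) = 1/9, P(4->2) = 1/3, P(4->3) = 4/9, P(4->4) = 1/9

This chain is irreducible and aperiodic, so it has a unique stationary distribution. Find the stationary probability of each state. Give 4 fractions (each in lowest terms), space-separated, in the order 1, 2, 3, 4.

Answer: 1/8 35/194 297/776 121/388

Derivation:
The stationary distribution satisfies pi = pi * P, i.e.:
  pi_1 = 2/9*pi_1 + 1/9*pi_2 + 1/9*pi_3 + 1/9*pi_4
  pi_2 = 1/9*pi_1 + 1/9*pi_2 + 1/9*pi_3 + 1/3*pi_4
  pi_3 = 1/9*pi_1 + 1/3*pi_2 + 4/9*pi_3 + 4/9*pi_4
  pi_4 = 5/9*pi_1 + 4/9*pi_2 + 1/3*pi_3 + 1/9*pi_4
with normalization: pi_1 + pi_2 + pi_3 + pi_4 = 1.

Using the first 3 balance equations plus normalization, the linear system A*pi = b is:
  [-7/9, 1/9, 1/9, 1/9] . pi = 0
  [1/9, -8/9, 1/9, 1/3] . pi = 0
  [1/9, 1/3, -5/9, 4/9] . pi = 0
  [1, 1, 1, 1] . pi = 1

Solving yields:
  pi_1 = 1/8
  pi_2 = 35/194
  pi_3 = 297/776
  pi_4 = 121/388

Verification (pi * P):
  1/8*2/9 + 35/194*1/9 + 297/776*1/9 + 121/388*1/9 = 1/8 = pi_1  (ok)
  1/8*1/9 + 35/194*1/9 + 297/776*1/9 + 121/388*1/3 = 35/194 = pi_2  (ok)
  1/8*1/9 + 35/194*1/3 + 297/776*4/9 + 121/388*4/9 = 297/776 = pi_3  (ok)
  1/8*5/9 + 35/194*4/9 + 297/776*1/3 + 121/388*1/9 = 121/388 = pi_4  (ok)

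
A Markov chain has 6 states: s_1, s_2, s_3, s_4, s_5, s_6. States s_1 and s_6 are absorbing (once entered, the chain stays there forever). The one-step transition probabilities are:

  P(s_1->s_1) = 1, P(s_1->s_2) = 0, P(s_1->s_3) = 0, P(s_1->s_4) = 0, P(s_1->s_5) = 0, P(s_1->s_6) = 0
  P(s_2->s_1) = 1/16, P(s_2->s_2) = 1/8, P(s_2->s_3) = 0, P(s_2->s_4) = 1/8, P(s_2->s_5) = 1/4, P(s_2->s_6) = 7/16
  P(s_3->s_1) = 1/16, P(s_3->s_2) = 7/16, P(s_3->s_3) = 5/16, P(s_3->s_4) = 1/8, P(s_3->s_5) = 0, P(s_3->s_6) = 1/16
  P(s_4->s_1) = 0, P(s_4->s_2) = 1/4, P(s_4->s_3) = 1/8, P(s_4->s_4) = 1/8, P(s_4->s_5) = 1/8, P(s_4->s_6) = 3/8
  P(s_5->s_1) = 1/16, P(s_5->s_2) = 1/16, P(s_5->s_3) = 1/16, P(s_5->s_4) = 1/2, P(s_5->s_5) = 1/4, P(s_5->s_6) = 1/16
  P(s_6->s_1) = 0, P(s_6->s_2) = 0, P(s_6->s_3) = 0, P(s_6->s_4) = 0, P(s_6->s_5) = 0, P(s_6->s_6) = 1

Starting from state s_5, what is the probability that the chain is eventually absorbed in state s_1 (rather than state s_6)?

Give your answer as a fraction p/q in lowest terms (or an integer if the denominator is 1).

Let a_i = P(absorbed in s_1 | start in state i).
Boundary conditions: a_s_1 = 1, a_s_6 = 0.
For each transient state i, a_i = sum_j P(i->j) * a_j:
  a_s_2 = 1/16*a_s_1 + 1/8*a_s_2 + 0*a_s_3 + 1/8*a_s_4 + 1/4*a_s_5 + 7/16*a_s_6
  a_s_3 = 1/16*a_s_1 + 7/16*a_s_2 + 5/16*a_s_3 + 1/8*a_s_4 + 0*a_s_5 + 1/16*a_s_6
  a_s_4 = 0*a_s_1 + 1/4*a_s_2 + 1/8*a_s_3 + 1/8*a_s_4 + 1/8*a_s_5 + 3/8*a_s_6
  a_s_5 = 1/16*a_s_1 + 1/16*a_s_2 + 1/16*a_s_3 + 1/2*a_s_4 + 1/4*a_s_5 + 1/16*a_s_6

Substituting a_s_1 = 1 and a_s_6 = 0, rearrange to (I - Q) a = r where r[i] = P(i -> s_1):
  [7/8, 0, -1/8, -1/4] . (a_s_2, a_s_3, a_s_4, a_s_5) = 1/16
  [-7/16, 11/16, -1/8, 0] . (a_s_2, a_s_3, a_s_4, a_s_5) = 1/16
  [-1/4, -1/8, 7/8, -1/8] . (a_s_2, a_s_3, a_s_4, a_s_5) = 0
  [-1/16, -1/16, -1/2, 3/4] . (a_s_2, a_s_3, a_s_4, a_s_5) = 1/16

Solving yields:
  a_s_2 = 203/1528
  a_s_3 = 293/1528
  a_s_4 = 137/1528
  a_s_5 = 65/382

Starting state is s_5, so the absorption probability is a_s_5 = 65/382.

Answer: 65/382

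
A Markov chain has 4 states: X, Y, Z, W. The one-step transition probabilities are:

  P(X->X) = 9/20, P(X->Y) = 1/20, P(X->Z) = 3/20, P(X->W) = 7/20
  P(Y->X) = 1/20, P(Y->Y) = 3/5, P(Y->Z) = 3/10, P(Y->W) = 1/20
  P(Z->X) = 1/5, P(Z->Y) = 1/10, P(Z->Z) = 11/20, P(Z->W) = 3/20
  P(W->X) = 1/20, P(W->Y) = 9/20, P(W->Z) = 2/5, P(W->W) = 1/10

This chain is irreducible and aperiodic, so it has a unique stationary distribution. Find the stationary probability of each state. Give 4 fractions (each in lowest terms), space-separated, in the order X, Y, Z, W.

Answer: 629/3507 1006/3507 449/1169 25/167

Derivation:
The stationary distribution satisfies pi = pi * P, i.e.:
  pi_X = 9/20*pi_X + 1/20*pi_Y + 1/5*pi_Z + 1/20*pi_W
  pi_Y = 1/20*pi_X + 3/5*pi_Y + 1/10*pi_Z + 9/20*pi_W
  pi_Z = 3/20*pi_X + 3/10*pi_Y + 11/20*pi_Z + 2/5*pi_W
  pi_W = 7/20*pi_X + 1/20*pi_Y + 3/20*pi_Z + 1/10*pi_W
with normalization: pi_X + pi_Y + pi_Z + pi_W = 1.

Using the first 3 balance equations plus normalization, the linear system A*pi = b is:
  [-11/20, 1/20, 1/5, 1/20] . pi = 0
  [1/20, -2/5, 1/10, 9/20] . pi = 0
  [3/20, 3/10, -9/20, 2/5] . pi = 0
  [1, 1, 1, 1] . pi = 1

Solving yields:
  pi_X = 629/3507
  pi_Y = 1006/3507
  pi_Z = 449/1169
  pi_W = 25/167

Verification (pi * P):
  629/3507*9/20 + 1006/3507*1/20 + 449/1169*1/5 + 25/167*1/20 = 629/3507 = pi_X  (ok)
  629/3507*1/20 + 1006/3507*3/5 + 449/1169*1/10 + 25/167*9/20 = 1006/3507 = pi_Y  (ok)
  629/3507*3/20 + 1006/3507*3/10 + 449/1169*11/20 + 25/167*2/5 = 449/1169 = pi_Z  (ok)
  629/3507*7/20 + 1006/3507*1/20 + 449/1169*3/20 + 25/167*1/10 = 25/167 = pi_W  (ok)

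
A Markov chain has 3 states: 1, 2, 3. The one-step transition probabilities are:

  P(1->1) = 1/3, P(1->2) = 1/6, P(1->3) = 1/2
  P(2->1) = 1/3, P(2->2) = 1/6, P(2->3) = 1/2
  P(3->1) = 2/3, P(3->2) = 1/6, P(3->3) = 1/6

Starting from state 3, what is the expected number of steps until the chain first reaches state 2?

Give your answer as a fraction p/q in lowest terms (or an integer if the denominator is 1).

Answer: 6

Derivation:
Let h_i = expected steps to first reach 2 from state i.
Boundary: h_2 = 0.
First-step equations for the other states:
  h_1 = 1 + 1/3*h_1 + 1/6*h_2 + 1/2*h_3
  h_3 = 1 + 2/3*h_1 + 1/6*h_2 + 1/6*h_3

Substituting h_2 = 0 and rearranging gives the linear system (I - Q) h = 1:
  [2/3, -1/2] . (h_1, h_3) = 1
  [-2/3, 5/6] . (h_1, h_3) = 1

Solving yields:
  h_1 = 6
  h_3 = 6

Starting state is 3, so the expected hitting time is h_3 = 6.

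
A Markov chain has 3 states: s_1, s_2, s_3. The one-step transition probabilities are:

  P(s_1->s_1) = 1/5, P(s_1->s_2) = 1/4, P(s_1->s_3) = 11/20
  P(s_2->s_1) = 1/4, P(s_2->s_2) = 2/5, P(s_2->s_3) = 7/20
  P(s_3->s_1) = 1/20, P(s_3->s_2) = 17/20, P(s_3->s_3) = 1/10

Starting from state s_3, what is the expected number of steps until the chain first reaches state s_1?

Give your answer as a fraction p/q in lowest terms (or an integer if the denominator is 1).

Let h_i = expected steps to first reach s_1 from state i.
Boundary: h_s_1 = 0.
First-step equations for the other states:
  h_s_2 = 1 + 1/4*h_s_1 + 2/5*h_s_2 + 7/20*h_s_3
  h_s_3 = 1 + 1/20*h_s_1 + 17/20*h_s_2 + 1/10*h_s_3

Substituting h_s_1 = 0 and rearranging gives the linear system (I - Q) h = 1:
  [3/5, -7/20] . (h_s_2, h_s_3) = 1
  [-17/20, 9/10] . (h_s_2, h_s_3) = 1

Solving yields:
  h_s_2 = 500/97
  h_s_3 = 580/97

Starting state is s_3, so the expected hitting time is h_s_3 = 580/97.

Answer: 580/97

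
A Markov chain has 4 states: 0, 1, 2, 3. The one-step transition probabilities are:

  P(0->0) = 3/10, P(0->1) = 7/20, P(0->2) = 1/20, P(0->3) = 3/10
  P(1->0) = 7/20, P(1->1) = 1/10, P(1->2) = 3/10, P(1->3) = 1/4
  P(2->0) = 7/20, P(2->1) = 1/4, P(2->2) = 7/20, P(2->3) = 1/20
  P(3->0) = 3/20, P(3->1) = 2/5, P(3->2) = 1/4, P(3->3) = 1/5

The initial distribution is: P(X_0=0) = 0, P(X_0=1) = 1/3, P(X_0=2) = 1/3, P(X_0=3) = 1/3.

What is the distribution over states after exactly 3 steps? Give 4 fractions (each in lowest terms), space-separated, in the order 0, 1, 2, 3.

Answer: 7097/24000 1079/4000 1811/8000 1249/6000

Derivation:
Propagating the distribution step by step (d_{t+1} = d_t * P):
d_0 = (0=0, 1=1/3, 2=1/3, 3=1/3)
  d_1[0] = 0*3/10 + 1/3*7/20 + 1/3*7/20 + 1/3*3/20 = 17/60
  d_1[1] = 0*7/20 + 1/3*1/10 + 1/3*1/4 + 1/3*2/5 = 1/4
  d_1[2] = 0*1/20 + 1/3*3/10 + 1/3*7/20 + 1/3*1/4 = 3/10
  d_1[3] = 0*3/10 + 1/3*1/4 + 1/3*1/20 + 1/3*1/5 = 1/6
d_1 = (0=17/60, 1=1/4, 2=3/10, 3=1/6)
  d_2[0] = 17/60*3/10 + 1/4*7/20 + 3/10*7/20 + 1/6*3/20 = 121/400
  d_2[1] = 17/60*7/20 + 1/4*1/10 + 3/10*1/4 + 1/6*2/5 = 319/1200
  d_2[2] = 17/60*1/20 + 1/4*3/10 + 3/10*7/20 + 1/6*1/4 = 283/1200
  d_2[3] = 17/60*3/10 + 1/4*1/4 + 3/10*1/20 + 1/6*1/5 = 47/240
d_2 = (0=121/400, 1=319/1200, 2=283/1200, 3=47/240)
  d_3[0] = 121/400*3/10 + 319/1200*7/20 + 283/1200*7/20 + 47/240*3/20 = 7097/24000
  d_3[1] = 121/400*7/20 + 319/1200*1/10 + 283/1200*1/4 + 47/240*2/5 = 1079/4000
  d_3[2] = 121/400*1/20 + 319/1200*3/10 + 283/1200*7/20 + 47/240*1/4 = 1811/8000
  d_3[3] = 121/400*3/10 + 319/1200*1/4 + 283/1200*1/20 + 47/240*1/5 = 1249/6000
d_3 = (0=7097/24000, 1=1079/4000, 2=1811/8000, 3=1249/6000)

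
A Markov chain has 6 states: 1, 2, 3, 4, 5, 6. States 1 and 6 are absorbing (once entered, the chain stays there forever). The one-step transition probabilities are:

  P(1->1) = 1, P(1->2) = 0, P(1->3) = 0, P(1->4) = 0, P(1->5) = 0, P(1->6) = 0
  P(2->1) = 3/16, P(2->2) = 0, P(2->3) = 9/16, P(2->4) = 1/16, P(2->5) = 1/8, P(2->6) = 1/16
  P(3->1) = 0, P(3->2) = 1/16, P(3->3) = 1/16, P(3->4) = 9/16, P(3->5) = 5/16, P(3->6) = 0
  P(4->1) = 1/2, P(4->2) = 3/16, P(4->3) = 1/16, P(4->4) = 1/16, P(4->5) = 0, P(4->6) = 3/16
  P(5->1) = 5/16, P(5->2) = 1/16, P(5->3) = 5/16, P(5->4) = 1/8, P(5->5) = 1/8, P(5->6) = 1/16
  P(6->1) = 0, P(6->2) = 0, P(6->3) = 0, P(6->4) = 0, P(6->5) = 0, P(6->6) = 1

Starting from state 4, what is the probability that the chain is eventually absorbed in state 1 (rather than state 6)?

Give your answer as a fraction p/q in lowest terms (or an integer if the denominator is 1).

Let a_i = P(absorbed in 1 | start in state i).
Boundary conditions: a_1 = 1, a_6 = 0.
For each transient state i, a_i = sum_j P(i->j) * a_j:
  a_2 = 3/16*a_1 + 0*a_2 + 9/16*a_3 + 1/16*a_4 + 1/8*a_5 + 1/16*a_6
  a_3 = 0*a_1 + 1/16*a_2 + 1/16*a_3 + 9/16*a_4 + 5/16*a_5 + 0*a_6
  a_4 = 1/2*a_1 + 3/16*a_2 + 1/16*a_3 + 1/16*a_4 + 0*a_5 + 3/16*a_6
  a_5 = 5/16*a_1 + 1/16*a_2 + 5/16*a_3 + 1/8*a_4 + 1/8*a_5 + 1/16*a_6

Substituting a_1 = 1 and a_6 = 0, rearrange to (I - Q) a = r where r[i] = P(i -> 1):
  [1, -9/16, -1/16, -1/8] . (a_2, a_3, a_4, a_5) = 3/16
  [-1/16, 15/16, -9/16, -5/16] . (a_2, a_3, a_4, a_5) = 0
  [-3/16, -1/16, 15/16, 0] . (a_2, a_3, a_4, a_5) = 1/2
  [-1/16, -5/16, -1/8, 7/8] . (a_2, a_3, a_4, a_5) = 5/16

Solving yields:
  a_2 = 3707/4911
  a_3 = 1232/1637
  a_4 = 3607/4911
  a_5 = 3854/4911

Starting state is 4, so the absorption probability is a_4 = 3607/4911.

Answer: 3607/4911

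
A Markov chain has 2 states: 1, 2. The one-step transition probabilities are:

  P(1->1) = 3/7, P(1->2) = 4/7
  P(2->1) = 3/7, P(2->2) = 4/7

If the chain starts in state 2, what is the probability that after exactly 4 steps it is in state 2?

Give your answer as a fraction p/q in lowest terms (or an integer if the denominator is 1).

Computing P^4 by repeated multiplication:
P^1 =
  1: [3/7, 4/7]
  2: [3/7, 4/7]
P^2 =
  1: [3/7, 4/7]
  2: [3/7, 4/7]
P^3 =
  1: [3/7, 4/7]
  2: [3/7, 4/7]
P^4 =
  1: [3/7, 4/7]
  2: [3/7, 4/7]

(P^4)[2 -> 2] = 4/7

Answer: 4/7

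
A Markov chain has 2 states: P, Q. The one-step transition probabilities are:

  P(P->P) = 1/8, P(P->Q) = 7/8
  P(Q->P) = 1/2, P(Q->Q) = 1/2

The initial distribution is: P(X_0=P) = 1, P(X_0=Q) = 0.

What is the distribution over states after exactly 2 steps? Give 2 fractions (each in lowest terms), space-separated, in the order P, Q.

Answer: 29/64 35/64

Derivation:
Propagating the distribution step by step (d_{t+1} = d_t * P):
d_0 = (P=1, Q=0)
  d_1[P] = 1*1/8 + 0*1/2 = 1/8
  d_1[Q] = 1*7/8 + 0*1/2 = 7/8
d_1 = (P=1/8, Q=7/8)
  d_2[P] = 1/8*1/8 + 7/8*1/2 = 29/64
  d_2[Q] = 1/8*7/8 + 7/8*1/2 = 35/64
d_2 = (P=29/64, Q=35/64)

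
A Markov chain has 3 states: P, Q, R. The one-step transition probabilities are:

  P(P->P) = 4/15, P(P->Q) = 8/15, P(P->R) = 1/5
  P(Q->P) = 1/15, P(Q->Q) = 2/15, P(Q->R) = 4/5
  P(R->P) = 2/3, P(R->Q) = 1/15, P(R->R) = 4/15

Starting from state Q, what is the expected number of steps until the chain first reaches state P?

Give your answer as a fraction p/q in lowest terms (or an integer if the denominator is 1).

Answer: 345/131

Derivation:
Let h_i = expected steps to first reach P from state i.
Boundary: h_P = 0.
First-step equations for the other states:
  h_Q = 1 + 1/15*h_P + 2/15*h_Q + 4/5*h_R
  h_R = 1 + 2/3*h_P + 1/15*h_Q + 4/15*h_R

Substituting h_P = 0 and rearranging gives the linear system (I - Q) h = 1:
  [13/15, -4/5] . (h_Q, h_R) = 1
  [-1/15, 11/15] . (h_Q, h_R) = 1

Solving yields:
  h_Q = 345/131
  h_R = 210/131

Starting state is Q, so the expected hitting time is h_Q = 345/131.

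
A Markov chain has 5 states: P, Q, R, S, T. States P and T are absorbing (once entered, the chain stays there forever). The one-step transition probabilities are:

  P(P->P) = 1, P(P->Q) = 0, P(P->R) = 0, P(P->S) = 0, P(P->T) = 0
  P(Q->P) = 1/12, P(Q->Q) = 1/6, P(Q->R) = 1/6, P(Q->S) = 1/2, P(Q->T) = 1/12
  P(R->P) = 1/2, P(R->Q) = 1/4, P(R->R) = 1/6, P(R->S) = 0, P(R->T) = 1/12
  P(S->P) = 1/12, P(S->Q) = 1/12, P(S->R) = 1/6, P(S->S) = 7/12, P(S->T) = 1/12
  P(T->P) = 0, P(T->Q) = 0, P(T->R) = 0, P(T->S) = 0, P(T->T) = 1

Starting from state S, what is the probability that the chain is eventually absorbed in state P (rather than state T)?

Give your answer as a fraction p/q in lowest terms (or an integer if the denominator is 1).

Answer: 11/17

Derivation:
Let a_i = P(absorbed in P | start in state i).
Boundary conditions: a_P = 1, a_T = 0.
For each transient state i, a_i = sum_j P(i->j) * a_j:
  a_Q = 1/12*a_P + 1/6*a_Q + 1/6*a_R + 1/2*a_S + 1/12*a_T
  a_R = 1/2*a_P + 1/4*a_Q + 1/6*a_R + 0*a_S + 1/12*a_T
  a_S = 1/12*a_P + 1/12*a_Q + 1/6*a_R + 7/12*a_S + 1/12*a_T

Substituting a_P = 1 and a_T = 0, rearrange to (I - Q) a = r where r[i] = P(i -> P):
  [5/6, -1/6, -1/2] . (a_Q, a_R, a_S) = 1/12
  [-1/4, 5/6, 0] . (a_Q, a_R, a_S) = 1/2
  [-1/12, -1/6, 5/12] . (a_Q, a_R, a_S) = 1/12

Solving yields:
  a_Q = 11/17
  a_R = 27/34
  a_S = 11/17

Starting state is S, so the absorption probability is a_S = 11/17.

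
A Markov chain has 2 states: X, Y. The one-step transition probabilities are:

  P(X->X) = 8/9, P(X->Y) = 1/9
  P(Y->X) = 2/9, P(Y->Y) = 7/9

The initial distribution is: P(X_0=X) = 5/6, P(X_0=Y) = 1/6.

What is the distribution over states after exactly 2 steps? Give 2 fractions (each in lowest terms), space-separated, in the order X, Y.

Propagating the distribution step by step (d_{t+1} = d_t * P):
d_0 = (X=5/6, Y=1/6)
  d_1[X] = 5/6*8/9 + 1/6*2/9 = 7/9
  d_1[Y] = 5/6*1/9 + 1/6*7/9 = 2/9
d_1 = (X=7/9, Y=2/9)
  d_2[X] = 7/9*8/9 + 2/9*2/9 = 20/27
  d_2[Y] = 7/9*1/9 + 2/9*7/9 = 7/27
d_2 = (X=20/27, Y=7/27)

Answer: 20/27 7/27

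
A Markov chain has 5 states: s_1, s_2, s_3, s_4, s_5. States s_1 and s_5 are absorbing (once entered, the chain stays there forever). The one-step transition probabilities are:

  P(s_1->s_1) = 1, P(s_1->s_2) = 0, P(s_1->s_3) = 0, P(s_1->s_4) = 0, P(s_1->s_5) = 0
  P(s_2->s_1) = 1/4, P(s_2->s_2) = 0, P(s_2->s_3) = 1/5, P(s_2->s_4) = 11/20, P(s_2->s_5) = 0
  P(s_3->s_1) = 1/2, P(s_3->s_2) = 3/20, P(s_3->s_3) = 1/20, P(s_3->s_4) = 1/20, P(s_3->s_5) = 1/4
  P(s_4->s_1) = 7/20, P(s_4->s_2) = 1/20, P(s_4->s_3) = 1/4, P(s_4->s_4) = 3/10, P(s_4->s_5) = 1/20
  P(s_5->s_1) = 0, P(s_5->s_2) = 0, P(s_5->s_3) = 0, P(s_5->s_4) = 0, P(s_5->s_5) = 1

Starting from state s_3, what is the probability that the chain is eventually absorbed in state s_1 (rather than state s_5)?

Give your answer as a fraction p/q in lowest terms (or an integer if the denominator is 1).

Answer: 546/779

Derivation:
Let a_i = P(absorbed in s_1 | start in state i).
Boundary conditions: a_s_1 = 1, a_s_5 = 0.
For each transient state i, a_i = sum_j P(i->j) * a_j:
  a_s_2 = 1/4*a_s_1 + 0*a_s_2 + 1/5*a_s_3 + 11/20*a_s_4 + 0*a_s_5
  a_s_3 = 1/2*a_s_1 + 3/20*a_s_2 + 1/20*a_s_3 + 1/20*a_s_4 + 1/4*a_s_5
  a_s_4 = 7/20*a_s_1 + 1/20*a_s_2 + 1/4*a_s_3 + 3/10*a_s_4 + 1/20*a_s_5

Substituting a_s_1 = 1 and a_s_5 = 0, rearrange to (I - Q) a = r where r[i] = P(i -> s_1):
  [1, -1/5, -11/20] . (a_s_2, a_s_3, a_s_4) = 1/4
  [-3/20, 19/20, -1/20] . (a_s_2, a_s_3, a_s_4) = 1/2
  [-1/20, -1/4, 7/10] . (a_s_2, a_s_3, a_s_4) = 7/20

Solving yields:
  a_s_2 = 651/779
  a_s_3 = 546/779
  a_s_4 = 631/779

Starting state is s_3, so the absorption probability is a_s_3 = 546/779.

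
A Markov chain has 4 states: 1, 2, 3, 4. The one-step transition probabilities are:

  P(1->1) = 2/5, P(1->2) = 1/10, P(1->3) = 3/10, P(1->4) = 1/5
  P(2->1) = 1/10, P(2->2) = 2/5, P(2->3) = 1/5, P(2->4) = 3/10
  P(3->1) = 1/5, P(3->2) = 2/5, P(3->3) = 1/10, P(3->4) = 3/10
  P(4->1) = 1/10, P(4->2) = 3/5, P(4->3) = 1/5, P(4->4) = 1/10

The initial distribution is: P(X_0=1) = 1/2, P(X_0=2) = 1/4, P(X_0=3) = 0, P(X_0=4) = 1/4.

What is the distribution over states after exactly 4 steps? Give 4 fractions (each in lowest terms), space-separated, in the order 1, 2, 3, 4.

Answer: 87/500 1963/5000 99/500 1177/5000

Derivation:
Propagating the distribution step by step (d_{t+1} = d_t * P):
d_0 = (1=1/2, 2=1/4, 3=0, 4=1/4)
  d_1[1] = 1/2*2/5 + 1/4*1/10 + 0*1/5 + 1/4*1/10 = 1/4
  d_1[2] = 1/2*1/10 + 1/4*2/5 + 0*2/5 + 1/4*3/5 = 3/10
  d_1[3] = 1/2*3/10 + 1/4*1/5 + 0*1/10 + 1/4*1/5 = 1/4
  d_1[4] = 1/2*1/5 + 1/4*3/10 + 0*3/10 + 1/4*1/10 = 1/5
d_1 = (1=1/4, 2=3/10, 3=1/4, 4=1/5)
  d_2[1] = 1/4*2/5 + 3/10*1/10 + 1/4*1/5 + 1/5*1/10 = 1/5
  d_2[2] = 1/4*1/10 + 3/10*2/5 + 1/4*2/5 + 1/5*3/5 = 73/200
  d_2[3] = 1/4*3/10 + 3/10*1/5 + 1/4*1/10 + 1/5*1/5 = 1/5
  d_2[4] = 1/4*1/5 + 3/10*3/10 + 1/4*3/10 + 1/5*1/10 = 47/200
d_2 = (1=1/5, 2=73/200, 3=1/5, 4=47/200)
  d_3[1] = 1/5*2/5 + 73/200*1/10 + 1/5*1/5 + 47/200*1/10 = 9/50
  d_3[2] = 1/5*1/10 + 73/200*2/5 + 1/5*2/5 + 47/200*3/5 = 387/1000
  d_3[3] = 1/5*3/10 + 73/200*1/5 + 1/5*1/10 + 47/200*1/5 = 1/5
  d_3[4] = 1/5*1/5 + 73/200*3/10 + 1/5*3/10 + 47/200*1/10 = 233/1000
d_3 = (1=9/50, 2=387/1000, 3=1/5, 4=233/1000)
  d_4[1] = 9/50*2/5 + 387/1000*1/10 + 1/5*1/5 + 233/1000*1/10 = 87/500
  d_4[2] = 9/50*1/10 + 387/1000*2/5 + 1/5*2/5 + 233/1000*3/5 = 1963/5000
  d_4[3] = 9/50*3/10 + 387/1000*1/5 + 1/5*1/10 + 233/1000*1/5 = 99/500
  d_4[4] = 9/50*1/5 + 387/1000*3/10 + 1/5*3/10 + 233/1000*1/10 = 1177/5000
d_4 = (1=87/500, 2=1963/5000, 3=99/500, 4=1177/5000)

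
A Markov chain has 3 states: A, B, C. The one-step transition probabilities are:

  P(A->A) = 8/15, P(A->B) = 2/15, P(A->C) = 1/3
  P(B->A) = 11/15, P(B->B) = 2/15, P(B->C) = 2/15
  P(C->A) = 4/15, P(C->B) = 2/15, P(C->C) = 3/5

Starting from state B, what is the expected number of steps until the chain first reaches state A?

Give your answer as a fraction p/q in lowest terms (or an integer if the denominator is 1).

Answer: 60/37

Derivation:
Let h_i = expected steps to first reach A from state i.
Boundary: h_A = 0.
First-step equations for the other states:
  h_B = 1 + 11/15*h_A + 2/15*h_B + 2/15*h_C
  h_C = 1 + 4/15*h_A + 2/15*h_B + 3/5*h_C

Substituting h_A = 0 and rearranging gives the linear system (I - Q) h = 1:
  [13/15, -2/15] . (h_B, h_C) = 1
  [-2/15, 2/5] . (h_B, h_C) = 1

Solving yields:
  h_B = 60/37
  h_C = 225/74

Starting state is B, so the expected hitting time is h_B = 60/37.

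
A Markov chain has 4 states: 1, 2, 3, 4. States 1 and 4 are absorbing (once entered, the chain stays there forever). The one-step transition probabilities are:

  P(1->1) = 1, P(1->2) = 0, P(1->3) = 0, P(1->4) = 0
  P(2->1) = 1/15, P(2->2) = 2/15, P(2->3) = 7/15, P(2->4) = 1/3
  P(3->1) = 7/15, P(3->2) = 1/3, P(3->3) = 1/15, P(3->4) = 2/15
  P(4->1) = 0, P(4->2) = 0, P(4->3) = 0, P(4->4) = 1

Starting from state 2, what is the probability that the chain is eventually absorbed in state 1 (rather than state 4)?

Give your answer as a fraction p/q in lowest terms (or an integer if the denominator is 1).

Answer: 3/7

Derivation:
Let a_i = P(absorbed in 1 | start in state i).
Boundary conditions: a_1 = 1, a_4 = 0.
For each transient state i, a_i = sum_j P(i->j) * a_j:
  a_2 = 1/15*a_1 + 2/15*a_2 + 7/15*a_3 + 1/3*a_4
  a_3 = 7/15*a_1 + 1/3*a_2 + 1/15*a_3 + 2/15*a_4

Substituting a_1 = 1 and a_4 = 0, rearrange to (I - Q) a = r where r[i] = P(i -> 1):
  [13/15, -7/15] . (a_2, a_3) = 1/15
  [-1/3, 14/15] . (a_2, a_3) = 7/15

Solving yields:
  a_2 = 3/7
  a_3 = 32/49

Starting state is 2, so the absorption probability is a_2 = 3/7.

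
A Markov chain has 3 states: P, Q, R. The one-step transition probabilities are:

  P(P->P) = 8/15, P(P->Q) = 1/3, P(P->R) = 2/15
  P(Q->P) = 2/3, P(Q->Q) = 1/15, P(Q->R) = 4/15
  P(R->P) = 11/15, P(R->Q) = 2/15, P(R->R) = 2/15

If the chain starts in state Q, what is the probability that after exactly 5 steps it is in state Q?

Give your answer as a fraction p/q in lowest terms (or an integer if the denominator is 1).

Computing P^5 by repeated multiplication:
P^1 =
  P: [8/15, 1/3, 2/15]
  Q: [2/3, 1/15, 4/15]
  R: [11/15, 2/15, 2/15]
P^2 =
  P: [136/225, 49/225, 8/45]
  Q: [134/225, 59/225, 32/225]
  R: [26/45, 61/225, 34/225]
P^3 =
  P: [2018/3375, 809/3375, 548/3375]
  Q: [2014/3375, 793/3375, 568/3375]
  R: [2024/3375, 779/3375, 572/3375]
P^4 =
  P: [30262/50625, 2399/10125, 8368/50625]
  Q: [6058/10125, 11999/50625, 8336/50625]
  R: [30274/50625, 12043/50625, 8308/50625]
P^5 =
  P: [454094/759375, 180041/759375, 25048/151875]
  Q: [454006/759375, 180121/759375, 125248/759375]
  R: [90802/151875, 180029/759375, 125336/759375]

(P^5)[Q -> Q] = 180121/759375

Answer: 180121/759375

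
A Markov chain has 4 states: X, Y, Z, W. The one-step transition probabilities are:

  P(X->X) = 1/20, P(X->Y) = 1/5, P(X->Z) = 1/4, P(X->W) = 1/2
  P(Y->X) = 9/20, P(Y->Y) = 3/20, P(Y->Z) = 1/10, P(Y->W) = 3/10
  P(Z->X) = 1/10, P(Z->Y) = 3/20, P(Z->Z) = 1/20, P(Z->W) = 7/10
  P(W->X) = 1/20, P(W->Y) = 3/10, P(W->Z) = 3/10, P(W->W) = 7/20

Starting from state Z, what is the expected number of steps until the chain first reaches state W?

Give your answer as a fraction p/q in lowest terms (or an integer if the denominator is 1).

Answer: 4130/2509

Derivation:
Let h_i = expected steps to first reach W from state i.
Boundary: h_W = 0.
First-step equations for the other states:
  h_X = 1 + 1/20*h_X + 1/5*h_Y + 1/4*h_Z + 1/2*h_W
  h_Y = 1 + 9/20*h_X + 3/20*h_Y + 1/10*h_Z + 3/10*h_W
  h_Z = 1 + 1/10*h_X + 3/20*h_Y + 1/20*h_Z + 7/10*h_W

Substituting h_W = 0 and rearranging gives the linear system (I - Q) h = 1:
  [19/20, -1/5, -1/4] . (h_X, h_Y, h_Z) = 1
  [-9/20, 17/20, -1/10] . (h_X, h_Y, h_Z) = 1
  [-1/10, -3/20, 19/20] . (h_X, h_Y, h_Z) = 1

Solving yields:
  h_X = 5010/2509
  h_Y = 6090/2509
  h_Z = 4130/2509

Starting state is Z, so the expected hitting time is h_Z = 4130/2509.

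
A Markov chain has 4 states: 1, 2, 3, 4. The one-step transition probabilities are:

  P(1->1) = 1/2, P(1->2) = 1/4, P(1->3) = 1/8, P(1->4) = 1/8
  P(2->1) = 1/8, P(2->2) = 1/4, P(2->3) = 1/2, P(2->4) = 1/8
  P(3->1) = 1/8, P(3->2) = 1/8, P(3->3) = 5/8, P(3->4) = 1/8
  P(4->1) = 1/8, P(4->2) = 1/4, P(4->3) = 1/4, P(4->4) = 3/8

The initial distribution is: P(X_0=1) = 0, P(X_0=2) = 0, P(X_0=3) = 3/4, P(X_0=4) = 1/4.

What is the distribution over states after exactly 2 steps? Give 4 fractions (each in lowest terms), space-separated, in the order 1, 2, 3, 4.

Answer: 11/64 47/256 121/256 11/64

Derivation:
Propagating the distribution step by step (d_{t+1} = d_t * P):
d_0 = (1=0, 2=0, 3=3/4, 4=1/4)
  d_1[1] = 0*1/2 + 0*1/8 + 3/4*1/8 + 1/4*1/8 = 1/8
  d_1[2] = 0*1/4 + 0*1/4 + 3/4*1/8 + 1/4*1/4 = 5/32
  d_1[3] = 0*1/8 + 0*1/2 + 3/4*5/8 + 1/4*1/4 = 17/32
  d_1[4] = 0*1/8 + 0*1/8 + 3/4*1/8 + 1/4*3/8 = 3/16
d_1 = (1=1/8, 2=5/32, 3=17/32, 4=3/16)
  d_2[1] = 1/8*1/2 + 5/32*1/8 + 17/32*1/8 + 3/16*1/8 = 11/64
  d_2[2] = 1/8*1/4 + 5/32*1/4 + 17/32*1/8 + 3/16*1/4 = 47/256
  d_2[3] = 1/8*1/8 + 5/32*1/2 + 17/32*5/8 + 3/16*1/4 = 121/256
  d_2[4] = 1/8*1/8 + 5/32*1/8 + 17/32*1/8 + 3/16*3/8 = 11/64
d_2 = (1=11/64, 2=47/256, 3=121/256, 4=11/64)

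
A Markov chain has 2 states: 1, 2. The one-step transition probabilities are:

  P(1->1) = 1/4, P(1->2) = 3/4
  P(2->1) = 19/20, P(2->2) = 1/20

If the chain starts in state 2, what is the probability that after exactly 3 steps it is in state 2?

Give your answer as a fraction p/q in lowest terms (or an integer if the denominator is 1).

Answer: 499/2000

Derivation:
Computing P^3 by repeated multiplication:
P^1 =
  1: [1/4, 3/4]
  2: [19/20, 1/20]
P^2 =
  1: [31/40, 9/40]
  2: [57/200, 143/200]
P^3 =
  1: [163/400, 237/400]
  2: [1501/2000, 499/2000]

(P^3)[2 -> 2] = 499/2000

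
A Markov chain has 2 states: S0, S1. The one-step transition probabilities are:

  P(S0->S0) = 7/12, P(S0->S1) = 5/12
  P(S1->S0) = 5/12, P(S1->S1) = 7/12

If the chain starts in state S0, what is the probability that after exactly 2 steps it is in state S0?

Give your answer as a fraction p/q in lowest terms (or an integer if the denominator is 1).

Answer: 37/72

Derivation:
Computing P^2 by repeated multiplication:
P^1 =
  S0: [7/12, 5/12]
  S1: [5/12, 7/12]
P^2 =
  S0: [37/72, 35/72]
  S1: [35/72, 37/72]

(P^2)[S0 -> S0] = 37/72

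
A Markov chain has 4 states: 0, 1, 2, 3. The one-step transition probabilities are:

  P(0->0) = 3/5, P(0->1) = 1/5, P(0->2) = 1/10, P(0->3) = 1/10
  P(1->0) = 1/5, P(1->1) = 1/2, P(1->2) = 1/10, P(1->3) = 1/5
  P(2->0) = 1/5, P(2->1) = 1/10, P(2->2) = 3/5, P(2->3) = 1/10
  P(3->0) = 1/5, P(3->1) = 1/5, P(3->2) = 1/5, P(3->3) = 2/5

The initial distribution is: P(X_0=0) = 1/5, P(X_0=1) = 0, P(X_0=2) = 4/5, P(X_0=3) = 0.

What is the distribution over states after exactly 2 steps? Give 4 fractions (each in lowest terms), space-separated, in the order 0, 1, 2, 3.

Propagating the distribution step by step (d_{t+1} = d_t * P):
d_0 = (0=1/5, 1=0, 2=4/5, 3=0)
  d_1[0] = 1/5*3/5 + 0*1/5 + 4/5*1/5 + 0*1/5 = 7/25
  d_1[1] = 1/5*1/5 + 0*1/2 + 4/5*1/10 + 0*1/5 = 3/25
  d_1[2] = 1/5*1/10 + 0*1/10 + 4/5*3/5 + 0*1/5 = 1/2
  d_1[3] = 1/5*1/10 + 0*1/5 + 4/5*1/10 + 0*2/5 = 1/10
d_1 = (0=7/25, 1=3/25, 2=1/2, 3=1/10)
  d_2[0] = 7/25*3/5 + 3/25*1/5 + 1/2*1/5 + 1/10*1/5 = 39/125
  d_2[1] = 7/25*1/5 + 3/25*1/2 + 1/2*1/10 + 1/10*1/5 = 93/500
  d_2[2] = 7/25*1/10 + 3/25*1/10 + 1/2*3/5 + 1/10*1/5 = 9/25
  d_2[3] = 7/25*1/10 + 3/25*1/5 + 1/2*1/10 + 1/10*2/5 = 71/500
d_2 = (0=39/125, 1=93/500, 2=9/25, 3=71/500)

Answer: 39/125 93/500 9/25 71/500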